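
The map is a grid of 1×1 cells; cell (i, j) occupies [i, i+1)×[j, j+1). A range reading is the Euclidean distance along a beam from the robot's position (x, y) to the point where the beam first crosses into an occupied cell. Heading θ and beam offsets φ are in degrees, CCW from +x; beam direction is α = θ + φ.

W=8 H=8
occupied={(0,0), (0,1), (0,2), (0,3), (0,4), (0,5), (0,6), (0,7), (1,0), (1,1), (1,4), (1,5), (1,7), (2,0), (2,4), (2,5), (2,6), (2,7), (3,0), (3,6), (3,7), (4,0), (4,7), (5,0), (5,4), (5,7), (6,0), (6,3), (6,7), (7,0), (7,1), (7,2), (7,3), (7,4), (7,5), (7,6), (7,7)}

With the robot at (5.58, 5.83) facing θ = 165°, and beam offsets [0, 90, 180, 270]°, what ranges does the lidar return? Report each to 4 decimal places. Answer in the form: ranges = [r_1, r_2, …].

ranges = [1.6357, 0.8593, 1.4701, 1.2113]

beam 1: φ=0°, α=165°
  d=(-0.9659,0.2588)  start (5,5)  tX=0.6005 tY=0.6568  stride 1/|dx|=1.0353 1/|dy|=3.8637
    cross x-line → (4,5), t=0.6005
    cross y-line → (4,6), t=0.6568
    cross x-line → (3,6), t=1.6357 (wall)
  → r_1 = 1.6357
beam 2: φ=90°, α=255°
  d=(-0.2588,-0.9659)  start (5,5)  tX=2.2409 tY=0.8593  stride 1/|dx|=3.8637 1/|dy|=1.0353
    cross y-line → (5,4), t=0.8593 (wall)
  → r_2 = 0.8593
beam 3: φ=180°, α=345°
  d=(0.9659,-0.2588)  start (5,5)  tX=0.4348 tY=3.2069  stride 1/|dx|=1.0353 1/|dy|=3.8637
    cross x-line → (6,5), t=0.4348
    cross x-line → (7,5), t=1.4701 (wall)
  → r_3 = 1.4701
beam 4: φ=270°, α=75°
  d=(0.2588,0.9659)  start (5,5)  tX=1.6228 tY=0.1760  stride 1/|dx|=3.8637 1/|dy|=1.0353
    cross y-line → (5,6), t=0.1760
    cross y-line → (5,7), t=1.2113 (wall)
  → r_4 = 1.2113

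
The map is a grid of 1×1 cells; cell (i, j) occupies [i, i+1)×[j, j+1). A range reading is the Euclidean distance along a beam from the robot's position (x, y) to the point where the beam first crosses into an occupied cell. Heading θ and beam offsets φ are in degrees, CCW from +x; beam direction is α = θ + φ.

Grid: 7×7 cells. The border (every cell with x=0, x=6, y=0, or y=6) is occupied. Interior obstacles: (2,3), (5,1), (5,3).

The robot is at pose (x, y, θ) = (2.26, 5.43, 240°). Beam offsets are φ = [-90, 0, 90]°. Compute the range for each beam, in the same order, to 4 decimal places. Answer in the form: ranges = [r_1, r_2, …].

beam 1: φ=-90°, α=150°
  d=(-0.8660,0.5000)  start (2,5)  tX=0.3002 tY=1.1400  stride 1/|dx|=1.1547 1/|dy|=2.0000
    cross x-line → (1,5), t=0.3002
    cross y-line → (1,6), t=1.1400 (wall)
  → r_1 = 1.1400
beam 2: φ=0°, α=240°
  d=(-0.5000,-0.8660)  start (2,5)  tX=0.5200 tY=0.4965  stride 1/|dx|=2.0000 1/|dy|=1.1547
    cross y-line → (2,4), t=0.4965
    cross x-line → (1,4), t=0.5200
    cross y-line → (1,3), t=1.6512
    cross x-line → (0,3), t=2.5200 (wall)
  → r_2 = 2.5200
beam 3: φ=90°, α=330°
  d=(0.8660,-0.5000)  start (2,5)  tX=0.8545 tY=0.8600  stride 1/|dx|=1.1547 1/|dy|=2.0000
    cross x-line → (3,5), t=0.8545
    cross y-line → (3,4), t=0.8600
    cross x-line → (4,4), t=2.0092
    cross y-line → (4,3), t=2.8600
    cross x-line → (5,3), t=3.1639 (wall)
  → r_3 = 3.1639

ranges = [1.1400, 2.5200, 3.1639]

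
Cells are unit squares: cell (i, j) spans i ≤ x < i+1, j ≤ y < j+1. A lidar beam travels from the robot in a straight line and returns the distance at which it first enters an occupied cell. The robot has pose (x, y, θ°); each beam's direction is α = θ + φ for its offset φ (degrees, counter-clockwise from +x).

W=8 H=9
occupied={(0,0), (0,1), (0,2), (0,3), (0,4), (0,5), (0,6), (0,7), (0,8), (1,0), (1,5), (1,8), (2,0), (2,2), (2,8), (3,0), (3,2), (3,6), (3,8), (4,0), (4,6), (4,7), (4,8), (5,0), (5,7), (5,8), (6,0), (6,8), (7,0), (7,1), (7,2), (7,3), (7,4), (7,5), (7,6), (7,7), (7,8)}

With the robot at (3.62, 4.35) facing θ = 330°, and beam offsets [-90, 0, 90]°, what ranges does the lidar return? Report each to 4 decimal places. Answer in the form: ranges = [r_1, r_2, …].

ranges = [1.5588, 3.9029, 1.9053]

beam 1: φ=-90°, α=240°
  d=(-0.5000,-0.8660)  start (3,4)  tX=1.2400 tY=0.4041  stride 1/|dx|=2.0000 1/|dy|=1.1547
    cross y-line → (3,3), t=0.4041
    cross x-line → (2,3), t=1.2400
    cross y-line → (2,2), t=1.5588 (wall)
  → r_1 = 1.5588
beam 2: φ=0°, α=330°
  d=(0.8660,-0.5000)  start (3,4)  tX=0.4388 tY=0.7000  stride 1/|dx|=1.1547 1/|dy|=2.0000
    cross x-line → (4,4), t=0.4388
    cross y-line → (4,3), t=0.7000
    cross x-line → (5,3), t=1.5935
    cross y-line → (5,2), t=2.7000
    cross x-line → (6,2), t=2.7482
    cross x-line → (7,2), t=3.9029 (wall)
  → r_2 = 3.9029
beam 3: φ=90°, α=60°
  d=(0.5000,0.8660)  start (3,4)  tX=0.7600 tY=0.7506  stride 1/|dx|=2.0000 1/|dy|=1.1547
    cross y-line → (3,5), t=0.7506
    cross x-line → (4,5), t=0.7600
    cross y-line → (4,6), t=1.9053 (wall)
  → r_3 = 1.9053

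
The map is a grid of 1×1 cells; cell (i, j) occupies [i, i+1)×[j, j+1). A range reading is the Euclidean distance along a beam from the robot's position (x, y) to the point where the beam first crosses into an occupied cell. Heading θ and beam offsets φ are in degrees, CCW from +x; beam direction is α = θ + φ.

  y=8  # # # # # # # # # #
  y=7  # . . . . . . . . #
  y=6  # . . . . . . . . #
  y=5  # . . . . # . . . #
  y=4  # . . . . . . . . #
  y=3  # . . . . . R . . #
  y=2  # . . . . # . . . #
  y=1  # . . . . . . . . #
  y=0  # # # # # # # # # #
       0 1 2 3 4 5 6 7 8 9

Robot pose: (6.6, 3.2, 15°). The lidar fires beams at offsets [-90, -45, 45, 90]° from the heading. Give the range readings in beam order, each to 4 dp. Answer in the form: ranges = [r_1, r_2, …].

beam 1: φ=-90°, α=285°
  direction (0.2588, -0.9659); cell (6,3); t to first gridline: x 1.5455, y 0.2071 (then +3.8637 / +1.0353)
    (6,2) via y @ 0.2071
    (6,1) via y @ 1.2423
    (7,1) via x @ 1.5455
    (7,0) via y @ 2.2776  # hit
  → r_1 = 2.2776
beam 2: φ=-45°, α=330°
  direction (0.8660, -0.5000); cell (6,3); t to first gridline: x 0.4619, y 0.4000 (then +1.1547 / +2.0000)
    (6,2) via y @ 0.4000
    (7,2) via x @ 0.4619
    (8,2) via x @ 1.6166
    (8,1) via y @ 2.4000
    (9,1) via x @ 2.7713  # hit
  → r_2 = 2.7713
beam 3: φ=45°, α=60°
  direction (0.5000, 0.8660); cell (6,3); t to first gridline: x 0.8000, y 0.9238 (then +2.0000 / +1.1547)
    (7,3) via x @ 0.8000
    (7,4) via y @ 0.9238
    (7,5) via y @ 2.0785
    (8,5) via x @ 2.8000
    (8,6) via y @ 3.2332
    (8,7) via y @ 4.3879
    (9,7) via x @ 4.8000  # hit
  → r_3 = 4.8000
beam 4: φ=90°, α=105°
  direction (-0.2588, 0.9659); cell (6,3); t to first gridline: x 2.3182, y 0.8282 (then +3.8637 / +1.0353)
    (6,4) via y @ 0.8282
    (6,5) via y @ 1.8635
    (5,5) via x @ 2.3182  # hit
  → r_4 = 2.3182

ranges = [2.2776, 2.7713, 4.8000, 2.3182]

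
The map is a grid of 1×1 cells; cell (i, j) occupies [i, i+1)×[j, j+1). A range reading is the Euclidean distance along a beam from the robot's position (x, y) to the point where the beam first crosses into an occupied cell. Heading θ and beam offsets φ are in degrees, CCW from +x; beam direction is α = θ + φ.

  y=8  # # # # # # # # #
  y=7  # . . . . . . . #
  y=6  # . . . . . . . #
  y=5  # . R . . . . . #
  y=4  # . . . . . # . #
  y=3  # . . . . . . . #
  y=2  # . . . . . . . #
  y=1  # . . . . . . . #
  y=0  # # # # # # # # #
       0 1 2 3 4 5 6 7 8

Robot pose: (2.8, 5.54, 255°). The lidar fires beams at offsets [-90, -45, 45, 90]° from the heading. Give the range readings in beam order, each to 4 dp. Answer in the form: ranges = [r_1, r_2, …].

ranges = [1.8635, 2.0785, 5.2423, 3.3129]

beam 1: φ=-90°, α=165°
  cosα=-0.9659 sinα=0.2588 | (2,5) | tMaxX 0.8282 tMaxY 1.7773 | tΔX 1.0353 tΔY 3.8637
    t=0.8282 [x] (1,5)
    t=1.7773 [y] (1,6)
    t=1.8635 [x] (0,6) — stop
  → r_1 = 1.8635
beam 2: φ=-45°, α=210°
  cosα=-0.8660 sinα=-0.5000 | (2,5) | tMaxX 0.9238 tMaxY 1.0800 | tΔX 1.1547 tΔY 2.0000
    t=0.9238 [x] (1,5)
    t=1.0800 [y] (1,4)
    t=2.0785 [x] (0,4) — stop
  → r_2 = 2.0785
beam 3: φ=45°, α=300°
  cosα=0.5000 sinα=-0.8660 | (2,5) | tMaxX 0.4000 tMaxY 0.6235 | tΔX 2.0000 tΔY 1.1547
    t=0.4000 [x] (3,5)
    t=0.6235 [y] (3,4)
    t=1.7782 [y] (3,3)
    t=2.4000 [x] (4,3)
    t=2.9329 [y] (4,2)
    t=4.0876 [y] (4,1)
    t=4.4000 [x] (5,1)
    t=5.2423 [y] (5,0) — stop
  → r_3 = 5.2423
beam 4: φ=90°, α=345°
  cosα=0.9659 sinα=-0.2588 | (2,5) | tMaxX 0.2071 tMaxY 2.0864 | tΔX 1.0353 tΔY 3.8637
    t=0.2071 [x] (3,5)
    t=1.2423 [x] (4,5)
    t=2.0864 [y] (4,4)
    t=2.2776 [x] (5,4)
    t=3.3129 [x] (6,4) — stop
  → r_4 = 3.3129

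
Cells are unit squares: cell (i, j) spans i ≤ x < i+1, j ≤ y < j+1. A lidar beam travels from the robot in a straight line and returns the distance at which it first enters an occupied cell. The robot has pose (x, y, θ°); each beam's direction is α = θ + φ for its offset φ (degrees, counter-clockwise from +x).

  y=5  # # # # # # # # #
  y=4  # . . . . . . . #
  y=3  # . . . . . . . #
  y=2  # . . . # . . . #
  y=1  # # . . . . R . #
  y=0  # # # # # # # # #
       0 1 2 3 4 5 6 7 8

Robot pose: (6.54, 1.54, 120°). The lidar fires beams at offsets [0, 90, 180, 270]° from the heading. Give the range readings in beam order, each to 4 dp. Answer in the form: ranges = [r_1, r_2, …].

beam 1: φ=0°, α=120°
  direction (-0.5000, 0.8660); cell (6,1); t to first gridline: x 1.0800, y 0.5312 (then +2.0000 / +1.1547)
    (6,2) via y @ 0.5312
    (5,2) via x @ 1.0800
    (5,3) via y @ 1.6859
    (5,4) via y @ 2.8406
    (4,4) via x @ 3.0800
    (4,5) via y @ 3.9953  # hit
  → r_1 = 3.9953
beam 2: φ=90°, α=210°
  direction (-0.8660, -0.5000); cell (6,1); t to first gridline: x 0.6235, y 1.0800 (then +1.1547 / +2.0000)
    (5,1) via x @ 0.6235
    (5,0) via y @ 1.0800  # hit
  → r_2 = 1.0800
beam 3: φ=180°, α=300°
  direction (0.5000, -0.8660); cell (6,1); t to first gridline: x 0.9200, y 0.6235 (then +2.0000 / +1.1547)
    (6,0) via y @ 0.6235  # hit
  → r_3 = 0.6235
beam 4: φ=270°, α=30°
  direction (0.8660, 0.5000); cell (6,1); t to first gridline: x 0.5312, y 0.9200 (then +1.1547 / +2.0000)
    (7,1) via x @ 0.5312
    (7,2) via y @ 0.9200
    (8,2) via x @ 1.6859  # hit
  → r_4 = 1.6859

ranges = [3.9953, 1.0800, 0.6235, 1.6859]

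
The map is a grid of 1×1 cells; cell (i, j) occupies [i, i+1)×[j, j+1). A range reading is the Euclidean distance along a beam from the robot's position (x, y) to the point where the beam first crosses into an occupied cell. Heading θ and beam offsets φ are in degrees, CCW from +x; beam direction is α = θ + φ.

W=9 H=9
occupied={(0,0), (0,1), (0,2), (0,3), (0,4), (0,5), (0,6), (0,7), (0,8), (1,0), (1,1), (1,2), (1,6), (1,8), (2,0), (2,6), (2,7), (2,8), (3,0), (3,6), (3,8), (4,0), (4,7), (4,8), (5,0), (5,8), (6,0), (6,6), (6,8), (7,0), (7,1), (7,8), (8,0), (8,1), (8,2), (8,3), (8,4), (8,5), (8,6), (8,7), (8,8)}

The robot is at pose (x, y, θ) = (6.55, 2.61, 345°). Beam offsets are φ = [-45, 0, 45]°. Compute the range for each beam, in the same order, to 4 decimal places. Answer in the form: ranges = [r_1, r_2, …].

beam 1: φ=-45°, α=300°
  direction (0.5000, -0.8660); cell (6,2); t to first gridline: x 0.9000, y 0.7044 (then +2.0000 / +1.1547)
    (6,1) via y @ 0.7044
    (7,1) via x @ 0.9000  # hit
  → r_1 = 0.9000
beam 2: φ=0°, α=345°
  direction (0.9659, -0.2588); cell (6,2); t to first gridline: x 0.4659, y 2.3569 (then +1.0353 / +3.8637)
    (7,2) via x @ 0.4659
    (8,2) via x @ 1.5012  # hit
  → r_2 = 1.5012
beam 3: φ=45°, α=30°
  direction (0.8660, 0.5000); cell (6,2); t to first gridline: x 0.5196, y 0.7800 (then +1.1547 / +2.0000)
    (7,2) via x @ 0.5196
    (7,3) via y @ 0.7800
    (8,3) via x @ 1.6743  # hit
  → r_3 = 1.6743

ranges = [0.9000, 1.5012, 1.6743]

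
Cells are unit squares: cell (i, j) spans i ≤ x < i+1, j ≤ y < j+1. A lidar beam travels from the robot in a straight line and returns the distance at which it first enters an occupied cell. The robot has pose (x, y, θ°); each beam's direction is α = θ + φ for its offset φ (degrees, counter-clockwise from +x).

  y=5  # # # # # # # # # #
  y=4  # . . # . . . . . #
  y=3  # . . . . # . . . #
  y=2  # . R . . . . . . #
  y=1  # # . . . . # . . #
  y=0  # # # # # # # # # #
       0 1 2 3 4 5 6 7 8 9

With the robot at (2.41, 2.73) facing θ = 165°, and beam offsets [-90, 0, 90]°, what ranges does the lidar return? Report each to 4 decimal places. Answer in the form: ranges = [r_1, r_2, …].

beam 1: φ=-90°, α=75°
  d=(0.2588,0.9659)  start (2,2)  tX=2.2796 tY=0.2795  stride 1/|dx|=3.8637 1/|dy|=1.0353
    cross y-line → (2,3), t=0.2795
    cross y-line → (2,4), t=1.3148
    cross x-line → (3,4), t=2.2796 (wall)
  → r_1 = 2.2796
beam 2: φ=0°, α=165°
  d=(-0.9659,0.2588)  start (2,2)  tX=0.4245 tY=1.0432  stride 1/|dx|=1.0353 1/|dy|=3.8637
    cross x-line → (1,2), t=0.4245
    cross y-line → (1,3), t=1.0432
    cross x-line → (0,3), t=1.4597 (wall)
  → r_2 = 1.4597
beam 3: φ=90°, α=255°
  d=(-0.2588,-0.9659)  start (2,2)  tX=1.5841 tY=0.7558  stride 1/|dx|=3.8637 1/|dy|=1.0353
    cross y-line → (2,1), t=0.7558
    cross x-line → (1,1), t=1.5841 (wall)
  → r_3 = 1.5841

ranges = [2.2796, 1.4597, 1.5841]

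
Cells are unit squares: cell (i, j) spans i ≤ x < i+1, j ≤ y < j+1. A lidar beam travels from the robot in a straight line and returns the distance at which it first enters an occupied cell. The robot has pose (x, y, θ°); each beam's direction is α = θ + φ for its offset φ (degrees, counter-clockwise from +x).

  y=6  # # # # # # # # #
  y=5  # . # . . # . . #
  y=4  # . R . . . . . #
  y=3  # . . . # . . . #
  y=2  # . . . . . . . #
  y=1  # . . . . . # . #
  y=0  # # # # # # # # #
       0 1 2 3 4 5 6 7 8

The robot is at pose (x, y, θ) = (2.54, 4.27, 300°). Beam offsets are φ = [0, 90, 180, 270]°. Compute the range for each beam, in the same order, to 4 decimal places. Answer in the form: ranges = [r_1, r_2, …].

beam 1: φ=0°, α=300°
  direction (0.5000, -0.8660); cell (2,4); t to first gridline: x 0.9200, y 0.3118 (then +2.0000 / +1.1547)
    (2,3) via y @ 0.3118
    (3,3) via x @ 0.9200
    (3,2) via y @ 1.4665
    (3,1) via y @ 2.6212
    (4,1) via x @ 2.9200
    (4,0) via y @ 3.7759  # hit
  → r_1 = 3.7759
beam 2: φ=90°, α=30°
  direction (0.8660, 0.5000); cell (2,4); t to first gridline: x 0.5312, y 1.4600 (then +1.1547 / +2.0000)
    (3,4) via x @ 0.5312
    (3,5) via y @ 1.4600
    (4,5) via x @ 1.6859
    (5,5) via x @ 2.8406  # hit
  → r_2 = 2.8406
beam 3: φ=180°, α=120°
  direction (-0.5000, 0.8660); cell (2,4); t to first gridline: x 1.0800, y 0.8429 (then +2.0000 / +1.1547)
    (2,5) via y @ 0.8429  # hit
  → r_3 = 0.8429
beam 4: φ=270°, α=210°
  direction (-0.8660, -0.5000); cell (2,4); t to first gridline: x 0.6235, y 0.5400 (then +1.1547 / +2.0000)
    (2,3) via y @ 0.5400
    (1,3) via x @ 0.6235
    (0,3) via x @ 1.7782  # hit
  → r_4 = 1.7782

ranges = [3.7759, 2.8406, 0.8429, 1.7782]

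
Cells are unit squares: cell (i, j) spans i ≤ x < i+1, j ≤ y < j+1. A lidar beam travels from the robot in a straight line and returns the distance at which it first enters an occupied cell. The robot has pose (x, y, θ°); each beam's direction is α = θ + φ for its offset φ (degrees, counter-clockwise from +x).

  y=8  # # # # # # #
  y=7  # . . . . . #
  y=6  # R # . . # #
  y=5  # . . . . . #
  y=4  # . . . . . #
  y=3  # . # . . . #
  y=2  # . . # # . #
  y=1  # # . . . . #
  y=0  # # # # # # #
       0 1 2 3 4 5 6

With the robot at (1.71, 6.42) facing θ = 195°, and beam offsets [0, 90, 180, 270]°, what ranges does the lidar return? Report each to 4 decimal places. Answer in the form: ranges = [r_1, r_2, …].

ranges = [0.7350, 2.5054, 0.3002, 1.6357]

beam 1: φ=0°, α=195°
  d=(-0.9659,-0.2588)  start (1,6)  tX=0.7350 tY=1.6228  stride 1/|dx|=1.0353 1/|dy|=3.8637
    cross x-line → (0,6), t=0.7350 (wall)
  → r_1 = 0.7350
beam 2: φ=90°, α=285°
  d=(0.2588,-0.9659)  start (1,6)  tX=1.1205 tY=0.4348  stride 1/|dx|=3.8637 1/|dy|=1.0353
    cross y-line → (1,5), t=0.4348
    cross x-line → (2,5), t=1.1205
    cross y-line → (2,4), t=1.4701
    cross y-line → (2,3), t=2.5054 (wall)
  → r_2 = 2.5054
beam 3: φ=180°, α=15°
  d=(0.9659,0.2588)  start (1,6)  tX=0.3002 tY=2.2409  stride 1/|dx|=1.0353 1/|dy|=3.8637
    cross x-line → (2,6), t=0.3002 (wall)
  → r_3 = 0.3002
beam 4: φ=270°, α=105°
  d=(-0.2588,0.9659)  start (1,6)  tX=2.7432 tY=0.6005  stride 1/|dx|=3.8637 1/|dy|=1.0353
    cross y-line → (1,7), t=0.6005
    cross y-line → (1,8), t=1.6357 (wall)
  → r_4 = 1.6357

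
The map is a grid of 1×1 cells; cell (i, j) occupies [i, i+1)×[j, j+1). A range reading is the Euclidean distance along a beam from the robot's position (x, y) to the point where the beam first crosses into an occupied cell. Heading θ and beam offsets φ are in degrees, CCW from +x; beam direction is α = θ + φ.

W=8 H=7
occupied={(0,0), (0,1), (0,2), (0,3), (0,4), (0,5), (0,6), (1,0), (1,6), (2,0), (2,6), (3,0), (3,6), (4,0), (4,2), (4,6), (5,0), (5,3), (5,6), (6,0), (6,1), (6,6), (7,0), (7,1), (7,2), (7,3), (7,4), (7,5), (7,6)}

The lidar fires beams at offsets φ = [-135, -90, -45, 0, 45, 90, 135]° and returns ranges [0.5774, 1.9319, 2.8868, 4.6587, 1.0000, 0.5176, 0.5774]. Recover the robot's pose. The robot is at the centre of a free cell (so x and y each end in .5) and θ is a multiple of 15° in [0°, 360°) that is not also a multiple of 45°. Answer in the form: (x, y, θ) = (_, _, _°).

The pose lattice has 27·16 = 432 candidates. Test each by forward raycasting.
  (5.5, 5.5, 60°): beam 1 = 1.5529 ≠ 0.5774 ✗
  (5.5, 5.5, 240°): beam 1 = 0.5176 ≠ 0.5774 ✗
  (6.5, 2.5, 165°): beam 3 = 1.0000 ≠ 2.8868 ✗
  (5.5, 5.5, 255°): beam 3 = 5.1962 ≠ 2.8868 ✗
  …
  (1.5, 1.5, 75°): r_1=0.5774, r_2=1.9319, r_3=2.8868, r_4=4.6587, r_5=1.0000, r_6=0.5176, r_7=0.5774 — all match ✓
Unique over the lattice → pose = (1.5, 1.5, 75°).

(x, y, θ) = (1.5, 1.5, 75°)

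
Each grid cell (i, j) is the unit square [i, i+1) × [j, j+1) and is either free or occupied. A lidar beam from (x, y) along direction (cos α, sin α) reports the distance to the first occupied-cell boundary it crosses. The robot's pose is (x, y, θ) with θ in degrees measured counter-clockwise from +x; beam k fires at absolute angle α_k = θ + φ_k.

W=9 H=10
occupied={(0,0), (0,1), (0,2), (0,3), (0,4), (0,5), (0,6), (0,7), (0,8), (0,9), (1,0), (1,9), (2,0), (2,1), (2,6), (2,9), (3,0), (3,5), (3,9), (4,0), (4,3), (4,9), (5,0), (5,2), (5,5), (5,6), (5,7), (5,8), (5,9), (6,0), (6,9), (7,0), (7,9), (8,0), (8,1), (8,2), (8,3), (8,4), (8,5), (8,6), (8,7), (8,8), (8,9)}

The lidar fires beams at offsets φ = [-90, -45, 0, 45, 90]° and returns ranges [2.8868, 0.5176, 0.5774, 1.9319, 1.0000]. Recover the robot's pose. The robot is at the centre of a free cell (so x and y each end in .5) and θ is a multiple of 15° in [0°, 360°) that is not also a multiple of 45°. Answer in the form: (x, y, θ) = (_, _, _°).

(x, y, θ) = (5.5, 4.5, 120°)

Enumerate (i+0.5, j+0.5, θ) over the 47 free cells and 16 admissible headings. For each, cast all 5 beams and compare to the given ranges.
  (7.5, 7.5, 345°): beam 1 = 6.7293 ≠ 2.8868 ✗
  (6.5, 4.5, 345°): beam 1 = 1.9319 ≠ 2.8868 ✗
  (4.5, 1.5, 255°): beam 1 = 1.5529 ≠ 2.8868 ✗
  (4.5, 8.5, 150°): beam 1 = 0.5774 ≠ 2.8868 ✗
  (3.5, 1.5, 285°): beam 1 = 0.5176 ≠ 2.8868 ✗
  …
  (5.5, 4.5, 120°): r_1=2.8868, r_2=0.5176, r_3=0.5774, r_4=1.9319, r_5=1.0000 — all match ✓
Unique over the lattice → pose = (5.5, 4.5, 120°).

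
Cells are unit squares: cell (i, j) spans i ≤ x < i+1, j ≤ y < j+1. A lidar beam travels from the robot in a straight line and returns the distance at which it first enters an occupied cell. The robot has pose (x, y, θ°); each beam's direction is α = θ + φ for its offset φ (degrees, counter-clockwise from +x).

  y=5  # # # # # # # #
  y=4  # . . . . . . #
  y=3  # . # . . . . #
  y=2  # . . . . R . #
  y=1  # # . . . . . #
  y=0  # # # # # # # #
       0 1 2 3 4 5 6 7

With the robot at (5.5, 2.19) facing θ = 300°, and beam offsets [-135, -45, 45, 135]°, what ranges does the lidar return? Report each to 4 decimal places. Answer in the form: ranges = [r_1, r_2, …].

beam 1: φ=-135°, α=165°
  dir = (cos 165°, sin 165°) = (-0.9659, 0.2588); from cell (5,2)
  next x-line at t=0.5176, next y-line at t=3.1296; Δt_x=1.0353, Δt_y=3.8637
    x: enter (4,2) at t=0.5176
    x: enter (3,2) at t=1.5529
    x: enter (2,2) at t=2.5882
    y: enter (2,3) at t=3.1296 ← occupied
  → r_1 = 3.1296
beam 2: φ=-45°, α=255°
  dir = (cos 255°, sin 255°) = (-0.2588, -0.9659); from cell (5,2)
  next x-line at t=1.9319, next y-line at t=0.1967; Δt_x=3.8637, Δt_y=1.0353
    y: enter (5,1) at t=0.1967
    y: enter (5,0) at t=1.2320 ← occupied
  → r_2 = 1.2320
beam 3: φ=45°, α=345°
  dir = (cos 345°, sin 345°) = (0.9659, -0.2588); from cell (5,2)
  next x-line at t=0.5176, next y-line at t=0.7341; Δt_x=1.0353, Δt_y=3.8637
    x: enter (6,2) at t=0.5176
    y: enter (6,1) at t=0.7341
    x: enter (7,1) at t=1.5529 ← occupied
  → r_3 = 1.5529
beam 4: φ=135°, α=75°
  dir = (cos 75°, sin 75°) = (0.2588, 0.9659); from cell (5,2)
  next x-line at t=1.9319, next y-line at t=0.8386; Δt_x=3.8637, Δt_y=1.0353
    y: enter (5,3) at t=0.8386
    y: enter (5,4) at t=1.8738
    x: enter (6,4) at t=1.9319
    y: enter (6,5) at t=2.9091 ← occupied
  → r_4 = 2.9091

ranges = [3.1296, 1.2320, 1.5529, 2.9091]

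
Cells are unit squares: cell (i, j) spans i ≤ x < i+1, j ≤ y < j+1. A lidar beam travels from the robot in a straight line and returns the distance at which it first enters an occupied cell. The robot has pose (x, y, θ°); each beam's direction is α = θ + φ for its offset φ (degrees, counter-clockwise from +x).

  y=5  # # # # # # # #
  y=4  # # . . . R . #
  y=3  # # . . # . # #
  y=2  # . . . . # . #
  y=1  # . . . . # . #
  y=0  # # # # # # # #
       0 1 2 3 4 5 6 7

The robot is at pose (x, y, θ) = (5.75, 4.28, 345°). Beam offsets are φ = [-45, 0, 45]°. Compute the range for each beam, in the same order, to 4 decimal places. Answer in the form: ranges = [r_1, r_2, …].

ranges = [0.5000, 1.0818, 1.4400]

beam 1: φ=-45°, α=300°
  direction (0.5000, -0.8660); cell (5,4); t to first gridline: x 0.5000, y 0.3233 (then +2.0000 / +1.1547)
    (5,3) via y @ 0.3233
    (6,3) via x @ 0.5000  # hit
  → r_1 = 0.5000
beam 2: φ=0°, α=345°
  direction (0.9659, -0.2588); cell (5,4); t to first gridline: x 0.2588, y 1.0818 (then +1.0353 / +3.8637)
    (6,4) via x @ 0.2588
    (6,3) via y @ 1.0818  # hit
  → r_2 = 1.0818
beam 3: φ=45°, α=30°
  direction (0.8660, 0.5000); cell (5,4); t to first gridline: x 0.2887, y 1.4400 (then +1.1547 / +2.0000)
    (6,4) via x @ 0.2887
    (6,5) via y @ 1.4400  # hit
  → r_3 = 1.4400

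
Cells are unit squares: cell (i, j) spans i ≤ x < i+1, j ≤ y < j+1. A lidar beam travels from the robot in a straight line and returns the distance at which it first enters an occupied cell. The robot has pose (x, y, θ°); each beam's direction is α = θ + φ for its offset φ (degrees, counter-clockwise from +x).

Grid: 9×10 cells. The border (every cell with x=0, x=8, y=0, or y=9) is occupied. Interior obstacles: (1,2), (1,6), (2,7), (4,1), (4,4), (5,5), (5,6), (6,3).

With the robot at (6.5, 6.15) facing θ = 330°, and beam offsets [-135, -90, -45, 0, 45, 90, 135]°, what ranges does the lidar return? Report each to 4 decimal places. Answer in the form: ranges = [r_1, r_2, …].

beam 1: φ=-135°, α=195°
  dir = (cos 195°, sin 195°) = (-0.9659, -0.2588); from cell (6,6)
  next x-line at t=0.5176, next y-line at t=0.5796; Δt_x=1.0353, Δt_y=3.8637
    x: enter (5,6) at t=0.5176 ← occupied
  → r_1 = 0.5176
beam 2: φ=-90°, α=240°
  dir = (cos 240°, sin 240°) = (-0.5000, -0.8660); from cell (6,6)
  next x-line at t=1.0000, next y-line at t=0.1732; Δt_x=2.0000, Δt_y=1.1547
    y: enter (6,5) at t=0.1732
    x: enter (5,5) at t=1.0000 ← occupied
  → r_2 = 1.0000
beam 3: φ=-45°, α=285°
  dir = (cos 285°, sin 285°) = (0.2588, -0.9659); from cell (6,6)
  next x-line at t=1.9319, next y-line at t=0.1553; Δt_x=3.8637, Δt_y=1.0353
    y: enter (6,5) at t=0.1553
    y: enter (6,4) at t=1.1906
    x: enter (7,4) at t=1.9319
    y: enter (7,3) at t=2.2258
    y: enter (7,2) at t=3.2611
    y: enter (7,1) at t=4.2964
    y: enter (7,0) at t=5.3317 ← occupied
  → r_3 = 5.3317
beam 4: φ=0°, α=330°
  dir = (cos 330°, sin 330°) = (0.8660, -0.5000); from cell (6,6)
  next x-line at t=0.5774, next y-line at t=0.3000; Δt_x=1.1547, Δt_y=2.0000
    y: enter (6,5) at t=0.3000
    x: enter (7,5) at t=0.5774
    x: enter (8,5) at t=1.7321 ← occupied
  → r_4 = 1.7321
beam 5: φ=45°, α=15°
  dir = (cos 15°, sin 15°) = (0.9659, 0.2588); from cell (6,6)
  next x-line at t=0.5176, next y-line at t=3.2841; Δt_x=1.0353, Δt_y=3.8637
    x: enter (7,6) at t=0.5176
    x: enter (8,6) at t=1.5529 ← occupied
  → r_5 = 1.5529
beam 6: φ=90°, α=60°
  dir = (cos 60°, sin 60°) = (0.5000, 0.8660); from cell (6,6)
  next x-line at t=1.0000, next y-line at t=0.9815; Δt_x=2.0000, Δt_y=1.1547
    y: enter (6,7) at t=0.9815
    x: enter (7,7) at t=1.0000
    y: enter (7,8) at t=2.1362
    x: enter (8,8) at t=3.0000 ← occupied
  → r_6 = 3.0000
beam 7: φ=135°, α=105°
  dir = (cos 105°, sin 105°) = (-0.2588, 0.9659); from cell (6,6)
  next x-line at t=1.9319, next y-line at t=0.8800; Δt_x=3.8637, Δt_y=1.0353
    y: enter (6,7) at t=0.8800
    y: enter (6,8) at t=1.9153
    x: enter (5,8) at t=1.9319
    y: enter (5,9) at t=2.9505 ← occupied
  → r_7 = 2.9505

ranges = [0.5176, 1.0000, 5.3317, 1.7321, 1.5529, 3.0000, 2.9505]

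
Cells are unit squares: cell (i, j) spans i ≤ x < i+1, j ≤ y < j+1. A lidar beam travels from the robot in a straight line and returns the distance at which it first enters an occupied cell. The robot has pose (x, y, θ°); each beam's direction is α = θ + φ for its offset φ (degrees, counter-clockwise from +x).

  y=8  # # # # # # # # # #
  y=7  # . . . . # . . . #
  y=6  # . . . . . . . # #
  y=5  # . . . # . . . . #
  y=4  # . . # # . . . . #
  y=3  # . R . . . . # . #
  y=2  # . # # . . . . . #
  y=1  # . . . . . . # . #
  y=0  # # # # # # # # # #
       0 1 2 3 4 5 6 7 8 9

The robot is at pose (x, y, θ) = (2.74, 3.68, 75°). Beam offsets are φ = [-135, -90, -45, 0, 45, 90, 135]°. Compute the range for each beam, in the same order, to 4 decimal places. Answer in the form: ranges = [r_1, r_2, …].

beam 1: φ=-135°, α=300°
  dir = (cos 300°, sin 300°) = (0.5000, -0.8660); from cell (2,3)
  next x-line at t=0.5200, next y-line at t=0.7852; Δt_x=2.0000, Δt_y=1.1547
    x: enter (3,3) at t=0.5200
    y: enter (3,2) at t=0.7852 ← occupied
  → r_1 = 0.7852
beam 2: φ=-90°, α=345°
  dir = (cos 345°, sin 345°) = (0.9659, -0.2588); from cell (2,3)
  next x-line at t=0.2692, next y-line at t=2.6273; Δt_x=1.0353, Δt_y=3.8637
    x: enter (3,3) at t=0.2692
    x: enter (4,3) at t=1.3044
    x: enter (5,3) at t=2.3397
    y: enter (5,2) at t=2.6273
    x: enter (6,2) at t=3.3750
    x: enter (7,2) at t=4.4103
    x: enter (8,2) at t=5.4456
    x: enter (9,2) at t=6.4808 ← occupied
  → r_2 = 6.4808
beam 3: φ=-45°, α=30°
  dir = (cos 30°, sin 30°) = (0.8660, 0.5000); from cell (2,3)
  next x-line at t=0.3002, next y-line at t=0.6400; Δt_x=1.1547, Δt_y=2.0000
    x: enter (3,3) at t=0.3002
    y: enter (3,4) at t=0.6400 ← occupied
  → r_3 = 0.6400
beam 4: φ=0°, α=75°
  dir = (cos 75°, sin 75°) = (0.2588, 0.9659); from cell (2,3)
  next x-line at t=1.0046, next y-line at t=0.3313; Δt_x=3.8637, Δt_y=1.0353
    y: enter (2,4) at t=0.3313
    x: enter (3,4) at t=1.0046 ← occupied
  → r_4 = 1.0046
beam 5: φ=45°, α=120°
  dir = (cos 120°, sin 120°) = (-0.5000, 0.8660); from cell (2,3)
  next x-line at t=1.4800, next y-line at t=0.3695; Δt_x=2.0000, Δt_y=1.1547
    y: enter (2,4) at t=0.3695
    x: enter (1,4) at t=1.4800
    y: enter (1,5) at t=1.5242
    y: enter (1,6) at t=2.6789
    x: enter (0,6) at t=3.4800 ← occupied
  → r_5 = 3.4800
beam 6: φ=90°, α=165°
  dir = (cos 165°, sin 165°) = (-0.9659, 0.2588); from cell (2,3)
  next x-line at t=0.7661, next y-line at t=1.2364; Δt_x=1.0353, Δt_y=3.8637
    x: enter (1,3) at t=0.7661
    y: enter (1,4) at t=1.2364
    x: enter (0,4) at t=1.8014 ← occupied
  → r_6 = 1.8014
beam 7: φ=135°, α=210°
  dir = (cos 210°, sin 210°) = (-0.8660, -0.5000); from cell (2,3)
  next x-line at t=0.8545, next y-line at t=1.3600; Δt_x=1.1547, Δt_y=2.0000
    x: enter (1,3) at t=0.8545
    y: enter (1,2) at t=1.3600
    x: enter (0,2) at t=2.0092 ← occupied
  → r_7 = 2.0092

ranges = [0.7852, 6.4808, 0.6400, 1.0046, 3.4800, 1.8014, 2.0092]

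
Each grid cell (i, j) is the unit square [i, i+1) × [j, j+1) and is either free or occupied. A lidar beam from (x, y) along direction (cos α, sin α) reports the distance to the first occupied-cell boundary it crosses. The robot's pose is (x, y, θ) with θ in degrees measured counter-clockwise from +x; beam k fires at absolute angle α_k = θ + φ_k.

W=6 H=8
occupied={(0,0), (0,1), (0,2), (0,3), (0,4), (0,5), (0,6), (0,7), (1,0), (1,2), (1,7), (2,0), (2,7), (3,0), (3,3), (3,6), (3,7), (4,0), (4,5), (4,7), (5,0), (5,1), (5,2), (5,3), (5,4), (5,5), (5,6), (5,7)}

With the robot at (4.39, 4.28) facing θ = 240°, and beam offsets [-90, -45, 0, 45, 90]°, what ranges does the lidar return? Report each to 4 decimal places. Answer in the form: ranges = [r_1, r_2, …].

beam 1: φ=-90°, α=150°
  cosα=-0.8660 sinα=0.5000 | (4,4) | tMaxX 0.4503 tMaxY 1.4400 | tΔX 1.1547 tΔY 2.0000
    t=0.4503 [x] (3,4)
    t=1.4400 [y] (3,5)
    t=1.6050 [x] (2,5)
    t=2.7597 [x] (1,5)
    t=3.4400 [y] (1,6)
    t=3.9144 [x] (0,6) — stop
  → r_1 = 3.9144
beam 2: φ=-45°, α=195°
  cosα=-0.9659 sinα=-0.2588 | (4,4) | tMaxX 0.4038 tMaxY 1.0818 | tΔX 1.0353 tΔY 3.8637
    t=0.4038 [x] (3,4)
    t=1.0818 [y] (3,3) — stop
  → r_2 = 1.0818
beam 3: φ=0°, α=240°
  cosα=-0.5000 sinα=-0.8660 | (4,4) | tMaxX 0.7800 tMaxY 0.3233 | tΔX 2.0000 tΔY 1.1547
    t=0.3233 [y] (4,3)
    t=0.7800 [x] (3,3) — stop
  → r_3 = 0.7800
beam 4: φ=45°, α=285°
  cosα=0.2588 sinα=-0.9659 | (4,4) | tMaxX 2.3569 tMaxY 0.2899 | tΔX 3.8637 tΔY 1.0353
    t=0.2899 [y] (4,3)
    t=1.3252 [y] (4,2)
    t=2.3569 [x] (5,2) — stop
  → r_4 = 2.3569
beam 5: φ=90°, α=330°
  cosα=0.8660 sinα=-0.5000 | (4,4) | tMaxX 0.7044 tMaxY 0.5600 | tΔX 1.1547 tΔY 2.0000
    t=0.5600 [y] (4,3)
    t=0.7044 [x] (5,3) — stop
  → r_5 = 0.7044

ranges = [3.9144, 1.0818, 0.7800, 2.3569, 0.7044]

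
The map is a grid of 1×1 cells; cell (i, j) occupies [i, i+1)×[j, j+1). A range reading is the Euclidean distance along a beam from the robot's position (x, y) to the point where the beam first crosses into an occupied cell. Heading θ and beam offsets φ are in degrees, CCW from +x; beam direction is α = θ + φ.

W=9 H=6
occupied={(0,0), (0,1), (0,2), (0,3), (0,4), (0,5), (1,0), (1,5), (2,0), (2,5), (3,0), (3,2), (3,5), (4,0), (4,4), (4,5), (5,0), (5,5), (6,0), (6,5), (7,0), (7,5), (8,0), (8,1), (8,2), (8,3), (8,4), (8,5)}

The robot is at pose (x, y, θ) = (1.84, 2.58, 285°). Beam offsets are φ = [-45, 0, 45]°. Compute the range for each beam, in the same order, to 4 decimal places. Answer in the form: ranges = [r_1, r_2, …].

beam 1: φ=-45°, α=240°
  dir = (cos 240°, sin 240°) = (-0.5000, -0.8660); from cell (1,2)
  next x-line at t=1.6800, next y-line at t=0.6697; Δt_x=2.0000, Δt_y=1.1547
    y: enter (1,1) at t=0.6697
    x: enter (0,1) at t=1.6800 ← occupied
  → r_1 = 1.6800
beam 2: φ=0°, α=285°
  dir = (cos 285°, sin 285°) = (0.2588, -0.9659); from cell (1,2)
  next x-line at t=0.6182, next y-line at t=0.6005; Δt_x=3.8637, Δt_y=1.0353
    y: enter (1,1) at t=0.6005
    x: enter (2,1) at t=0.6182
    y: enter (2,0) at t=1.6357 ← occupied
  → r_2 = 1.6357
beam 3: φ=45°, α=330°
  dir = (cos 330°, sin 330°) = (0.8660, -0.5000); from cell (1,2)
  next x-line at t=0.1848, next y-line at t=1.1600; Δt_x=1.1547, Δt_y=2.0000
    x: enter (2,2) at t=0.1848
    y: enter (2,1) at t=1.1600
    x: enter (3,1) at t=1.3395
    x: enter (4,1) at t=2.4942
    y: enter (4,0) at t=3.1600 ← occupied
  → r_3 = 3.1600

ranges = [1.6800, 1.6357, 3.1600]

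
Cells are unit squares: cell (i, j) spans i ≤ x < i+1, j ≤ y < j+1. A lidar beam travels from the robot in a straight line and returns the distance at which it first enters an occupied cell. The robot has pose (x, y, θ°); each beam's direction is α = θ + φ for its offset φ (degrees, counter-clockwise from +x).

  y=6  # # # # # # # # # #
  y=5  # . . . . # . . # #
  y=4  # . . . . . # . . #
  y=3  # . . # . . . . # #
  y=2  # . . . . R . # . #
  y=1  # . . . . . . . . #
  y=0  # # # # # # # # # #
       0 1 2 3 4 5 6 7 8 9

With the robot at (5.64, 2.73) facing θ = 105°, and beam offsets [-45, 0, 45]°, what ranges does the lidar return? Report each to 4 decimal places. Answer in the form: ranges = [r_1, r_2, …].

beam 1: φ=-45°, α=60°
  dir = (cos 60°, sin 60°) = (0.5000, 0.8660); from cell (5,2)
  next x-line at t=0.7200, next y-line at t=0.3118; Δt_x=2.0000, Δt_y=1.1547
    y: enter (5,3) at t=0.3118
    x: enter (6,3) at t=0.7200
    y: enter (6,4) at t=1.4665 ← occupied
  → r_1 = 1.4665
beam 2: φ=0°, α=105°
  dir = (cos 105°, sin 105°) = (-0.2588, 0.9659); from cell (5,2)
  next x-line at t=2.4728, next y-line at t=0.2795; Δt_x=3.8637, Δt_y=1.0353
    y: enter (5,3) at t=0.2795
    y: enter (5,4) at t=1.3148
    y: enter (5,5) at t=2.3501 ← occupied
  → r_2 = 2.3501
beam 3: φ=45°, α=150°
  dir = (cos 150°, sin 150°) = (-0.8660, 0.5000); from cell (5,2)
  next x-line at t=0.7390, next y-line at t=0.5400; Δt_x=1.1547, Δt_y=2.0000
    y: enter (5,3) at t=0.5400
    x: enter (4,3) at t=0.7390
    x: enter (3,3) at t=1.8937 ← occupied
  → r_3 = 1.8937

ranges = [1.4665, 2.3501, 1.8937]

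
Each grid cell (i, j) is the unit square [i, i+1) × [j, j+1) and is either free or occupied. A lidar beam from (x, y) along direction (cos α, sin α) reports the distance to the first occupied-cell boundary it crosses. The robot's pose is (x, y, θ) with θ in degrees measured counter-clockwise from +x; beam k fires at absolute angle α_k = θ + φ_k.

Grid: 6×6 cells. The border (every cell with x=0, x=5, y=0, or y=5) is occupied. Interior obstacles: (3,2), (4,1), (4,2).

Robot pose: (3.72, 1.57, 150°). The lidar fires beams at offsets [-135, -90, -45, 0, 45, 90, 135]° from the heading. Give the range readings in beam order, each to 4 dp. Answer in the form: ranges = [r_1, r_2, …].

ranges = [0.2899, 0.4965, 0.4452, 3.1408, 2.2023, 0.6582, 0.5901]

beam 1: φ=-135°, α=15°
  direction (0.9659, 0.2588); cell (3,1); t to first gridline: x 0.2899, y 1.6614 (then +1.0353 / +3.8637)
    (4,1) via x @ 0.2899  # hit
  → r_1 = 0.2899
beam 2: φ=-90°, α=60°
  direction (0.5000, 0.8660); cell (3,1); t to first gridline: x 0.5600, y 0.4965 (then +2.0000 / +1.1547)
    (3,2) via y @ 0.4965  # hit
  → r_2 = 0.4965
beam 3: φ=-45°, α=105°
  direction (-0.2588, 0.9659); cell (3,1); t to first gridline: x 2.7819, y 0.4452 (then +3.8637 / +1.0353)
    (3,2) via y @ 0.4452  # hit
  → r_3 = 0.4452
beam 4: φ=0°, α=150°
  direction (-0.8660, 0.5000); cell (3,1); t to first gridline: x 0.8314, y 0.8600 (then +1.1547 / +2.0000)
    (2,1) via x @ 0.8314
    (2,2) via y @ 0.8600
    (1,2) via x @ 1.9861
    (1,3) via y @ 2.8600
    (0,3) via x @ 3.1408  # hit
  → r_4 = 3.1408
beam 5: φ=45°, α=195°
  direction (-0.9659, -0.2588); cell (3,1); t to first gridline: x 0.7454, y 2.2023 (then +1.0353 / +3.8637)
    (2,1) via x @ 0.7454
    (1,1) via x @ 1.7807
    (1,0) via y @ 2.2023  # hit
  → r_5 = 2.2023
beam 6: φ=90°, α=240°
  direction (-0.5000, -0.8660); cell (3,1); t to first gridline: x 1.4400, y 0.6582 (then +2.0000 / +1.1547)
    (3,0) via y @ 0.6582  # hit
  → r_6 = 0.6582
beam 7: φ=135°, α=285°
  direction (0.2588, -0.9659); cell (3,1); t to first gridline: x 1.0818, y 0.5901 (then +3.8637 / +1.0353)
    (3,0) via y @ 0.5901  # hit
  → r_7 = 0.5901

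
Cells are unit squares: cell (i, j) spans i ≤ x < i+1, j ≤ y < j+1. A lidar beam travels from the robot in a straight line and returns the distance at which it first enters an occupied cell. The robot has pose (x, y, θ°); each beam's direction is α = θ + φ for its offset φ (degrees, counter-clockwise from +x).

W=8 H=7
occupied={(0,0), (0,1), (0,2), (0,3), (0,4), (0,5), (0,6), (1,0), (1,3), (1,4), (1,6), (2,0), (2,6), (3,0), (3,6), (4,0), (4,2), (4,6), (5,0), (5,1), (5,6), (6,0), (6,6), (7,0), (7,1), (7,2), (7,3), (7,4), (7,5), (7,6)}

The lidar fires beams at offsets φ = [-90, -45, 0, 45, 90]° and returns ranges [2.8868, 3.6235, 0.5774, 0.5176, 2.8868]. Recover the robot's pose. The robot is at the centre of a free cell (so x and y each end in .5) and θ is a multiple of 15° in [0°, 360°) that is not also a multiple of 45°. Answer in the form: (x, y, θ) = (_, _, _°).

(x, y, θ) = (4.5, 3.5, 240°)

Enumerate (i+0.5, j+0.5, θ) over the 26 free cells and 16 admissible headings. For each, cast all 5 beams and compare to the given ranges.
  (3.5, 3.5, 150°): beam 2 = 2.5882 ≠ 3.6235 ✗
  (2.5, 5.5, 210°): beam 1 = 0.5774 ≠ 2.8868 ✗
  (6.5, 3.5, 150°): beam 1 = 1.0000 ≠ 2.8868 ✗
  (2.5, 1.5, 120°): beam 1 = 1.7321 ≠ 2.8868 ✗
  …
  (4.5, 3.5, 240°): r_1=2.8868, r_2=3.6235, r_3=0.5774, r_4=0.5176, r_5=2.8868 — all match ✓
Only this pose fits every beam.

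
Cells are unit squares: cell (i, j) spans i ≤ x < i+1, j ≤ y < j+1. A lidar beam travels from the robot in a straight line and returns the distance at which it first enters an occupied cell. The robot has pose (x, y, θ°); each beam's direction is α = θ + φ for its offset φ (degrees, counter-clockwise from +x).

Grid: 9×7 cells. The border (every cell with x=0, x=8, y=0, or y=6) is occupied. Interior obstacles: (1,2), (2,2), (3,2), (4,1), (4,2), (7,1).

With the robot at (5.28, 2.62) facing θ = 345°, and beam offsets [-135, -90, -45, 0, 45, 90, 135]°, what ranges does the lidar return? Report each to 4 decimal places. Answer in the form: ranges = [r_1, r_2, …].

beam 1: φ=-135°, α=210°
  direction (-0.8660, -0.5000); cell (5,2); t to first gridline: x 0.3233, y 1.2400 (then +1.1547 / +2.0000)
    (4,2) via x @ 0.3233  # hit
  → r_1 = 0.3233
beam 2: φ=-90°, α=255°
  direction (-0.2588, -0.9659); cell (5,2); t to first gridline: x 1.0818, y 0.6419 (then +3.8637 / +1.0353)
    (5,1) via y @ 0.6419
    (4,1) via x @ 1.0818  # hit
  → r_2 = 1.0818
beam 3: φ=-45°, α=300°
  direction (0.5000, -0.8660); cell (5,2); t to first gridline: x 1.4400, y 0.7159 (then +2.0000 / +1.1547)
    (5,1) via y @ 0.7159
    (6,1) via x @ 1.4400
    (6,0) via y @ 1.8706  # hit
  → r_3 = 1.8706
beam 4: φ=0°, α=345°
  direction (0.9659, -0.2588); cell (5,2); t to first gridline: x 0.7454, y 2.3955 (then +1.0353 / +3.8637)
    (6,2) via x @ 0.7454
    (7,2) via x @ 1.7807
    (7,1) via y @ 2.3955  # hit
  → r_4 = 2.3955
beam 5: φ=45°, α=30°
  direction (0.8660, 0.5000); cell (5,2); t to first gridline: x 0.8314, y 0.7600 (then +1.1547 / +2.0000)
    (5,3) via y @ 0.7600
    (6,3) via x @ 0.8314
    (7,3) via x @ 1.9861
    (7,4) via y @ 2.7600
    (8,4) via x @ 3.1408  # hit
  → r_5 = 3.1408
beam 6: φ=90°, α=75°
  direction (0.2588, 0.9659); cell (5,2); t to first gridline: x 2.7819, y 0.3934 (then +3.8637 / +1.0353)
    (5,3) via y @ 0.3934
    (5,4) via y @ 1.4287
    (5,5) via y @ 2.4640
    (6,5) via x @ 2.7819
    (6,6) via y @ 3.4992  # hit
  → r_6 = 3.4992
beam 7: φ=135°, α=120°
  direction (-0.5000, 0.8660); cell (5,2); t to first gridline: x 0.5600, y 0.4388 (then +2.0000 / +1.1547)
    (5,3) via y @ 0.4388
    (4,3) via x @ 0.5600
    (4,4) via y @ 1.5935
    (3,4) via x @ 2.5600
    (3,5) via y @ 2.7482
    (3,6) via y @ 3.9029  # hit
  → r_7 = 3.9029

ranges = [0.3233, 1.0818, 1.8706, 2.3955, 3.1408, 3.4992, 3.9029]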